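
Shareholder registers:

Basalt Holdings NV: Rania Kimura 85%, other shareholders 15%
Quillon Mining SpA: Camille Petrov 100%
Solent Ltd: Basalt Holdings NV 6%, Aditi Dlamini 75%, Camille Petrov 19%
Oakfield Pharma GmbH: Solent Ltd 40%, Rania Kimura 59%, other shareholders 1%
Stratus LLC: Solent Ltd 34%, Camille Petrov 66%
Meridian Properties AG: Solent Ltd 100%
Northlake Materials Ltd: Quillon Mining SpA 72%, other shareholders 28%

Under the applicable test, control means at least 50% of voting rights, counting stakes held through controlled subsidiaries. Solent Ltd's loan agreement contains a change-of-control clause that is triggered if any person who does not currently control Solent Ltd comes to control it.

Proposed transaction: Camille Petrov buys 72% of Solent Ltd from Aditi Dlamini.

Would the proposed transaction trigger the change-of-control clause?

The purchase adds only to Camille's holdings (Aditi's stake shrinks), so Camille is the only person who could newly come to control Solent.
Camille holds 100% of Quillon, so Camille controls Quillon.
Camille holds 66% of Stratus, so Camille controls Stratus.
Quillon holds 72% of Northlake, so Camille controls Northlake.
In Solent, Camille's side holds only 19%, not ≥ 50%.
So before the transaction, Camille does not control Solent.
After the purchase, Camille's direct stake in Solent rises to 19% + 72% = 91%, and Aditi's stake falls to 3%.
Camille holds 91% of Solent, so Camille controls Solent.
Camille did not control Solent before and does after, so the clause is triggered.

Yes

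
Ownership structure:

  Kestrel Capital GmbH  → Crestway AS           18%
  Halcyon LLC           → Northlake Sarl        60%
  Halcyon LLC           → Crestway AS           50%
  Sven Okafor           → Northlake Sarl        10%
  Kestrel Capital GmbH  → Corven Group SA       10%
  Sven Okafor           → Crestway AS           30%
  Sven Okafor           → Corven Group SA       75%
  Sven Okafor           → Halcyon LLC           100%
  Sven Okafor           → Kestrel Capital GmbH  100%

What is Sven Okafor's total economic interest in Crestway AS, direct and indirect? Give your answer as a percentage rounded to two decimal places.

98.00%

Sven reaches Crestway along 3 paths.
Via Kestrel: 100% × 18% = 18%.
Direct stake: 30% = 30%.
Via Halcyon: 100% × 50% = 50%.
Total: 18% + 30% + 50% = 98%.
Rounded: 98.00%.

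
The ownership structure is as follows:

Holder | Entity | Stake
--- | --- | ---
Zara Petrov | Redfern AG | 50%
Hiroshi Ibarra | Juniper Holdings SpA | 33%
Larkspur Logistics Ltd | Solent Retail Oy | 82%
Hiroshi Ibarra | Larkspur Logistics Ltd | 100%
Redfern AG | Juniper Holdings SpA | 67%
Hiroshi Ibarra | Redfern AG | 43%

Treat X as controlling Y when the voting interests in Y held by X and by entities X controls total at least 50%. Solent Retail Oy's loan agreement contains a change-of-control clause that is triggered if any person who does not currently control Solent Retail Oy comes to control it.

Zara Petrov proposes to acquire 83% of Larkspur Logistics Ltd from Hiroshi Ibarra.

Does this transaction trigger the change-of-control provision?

The purchase adds only to Zara's holdings (Hiroshi's stake shrinks), so Zara is the only person who could newly come to control Solent.
Zara holds 50% of Redfern, so Zara controls Redfern.
Redfern holds 67% of Juniper, so Zara controls Juniper.
Neither Zara nor any entity Zara controls holds any voting interest in Solent.
So before the transaction, Zara does not control Solent.
After the purchase, Zara holds 83% of Larkspur directly, and Hiroshi's stake falls to 17%.
Zara holds 83% of Larkspur, so Zara controls Larkspur.
Larkspur holds 82% of Solent, so Zara controls Solent.
Zara did not control Solent before and does after, so the clause is triggered.

Yes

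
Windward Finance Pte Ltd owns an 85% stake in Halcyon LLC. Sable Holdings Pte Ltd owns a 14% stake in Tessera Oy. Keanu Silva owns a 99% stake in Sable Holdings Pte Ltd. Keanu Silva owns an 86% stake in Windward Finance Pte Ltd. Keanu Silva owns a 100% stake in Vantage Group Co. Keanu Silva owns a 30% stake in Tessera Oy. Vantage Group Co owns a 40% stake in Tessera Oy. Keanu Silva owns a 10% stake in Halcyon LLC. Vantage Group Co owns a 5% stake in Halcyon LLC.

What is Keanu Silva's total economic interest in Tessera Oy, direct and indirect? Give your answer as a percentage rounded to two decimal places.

83.86%

Keanu reaches Tessera along 3 paths.
Via Sable: 99% × 14% = 13.86%.
Direct stake: 30% = 30%.
Via Vantage: 100% × 40% = 40%.
Total: 13.86% + 30% + 40% = 83.86%.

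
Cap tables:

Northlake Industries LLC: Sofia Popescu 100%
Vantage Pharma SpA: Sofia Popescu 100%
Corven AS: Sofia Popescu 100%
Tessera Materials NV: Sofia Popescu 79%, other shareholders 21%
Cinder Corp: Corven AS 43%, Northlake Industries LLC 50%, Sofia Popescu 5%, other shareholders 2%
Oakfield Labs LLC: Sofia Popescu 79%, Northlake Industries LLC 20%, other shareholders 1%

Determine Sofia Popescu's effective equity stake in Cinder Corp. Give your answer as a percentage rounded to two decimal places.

Sofia reaches Cinder along 3 paths.
Via Corven: 100% × 43% = 43%.
Via Northlake: 100% × 50% = 50%.
Direct stake: 5% = 5%.
Total: 43% + 50% + 5% = 98%.
Rounded: 98.00%.

98.00%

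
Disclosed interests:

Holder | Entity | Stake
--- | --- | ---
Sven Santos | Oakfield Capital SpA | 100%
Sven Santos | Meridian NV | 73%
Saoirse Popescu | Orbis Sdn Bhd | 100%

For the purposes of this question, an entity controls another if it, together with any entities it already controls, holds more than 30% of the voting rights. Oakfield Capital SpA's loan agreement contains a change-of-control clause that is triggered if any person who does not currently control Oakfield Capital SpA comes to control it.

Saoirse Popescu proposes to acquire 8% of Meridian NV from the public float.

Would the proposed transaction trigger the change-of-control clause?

No

The purchase changes only Saoirse's holdings, so Saoirse is the only person who could newly come to control Oakfield.
Saoirse holds 100% of Orbis, so Saoirse controls Orbis.
Neither Saoirse nor any entity Saoirse controls holds any voting interest in Oakfield.
So before the transaction, Saoirse does not control Oakfield.
After the purchase, Saoirse holds 8% of Meridian directly.
Saoirse's side now holds 8% of Meridian, not > 30%, so Saoirse still does not control Meridian.
After the transaction, neither Saoirse nor any entity Saoirse controls holds a voting interest in Oakfield, so Saoirse still does not control it.
No new person acquires control, so the clause is not triggered.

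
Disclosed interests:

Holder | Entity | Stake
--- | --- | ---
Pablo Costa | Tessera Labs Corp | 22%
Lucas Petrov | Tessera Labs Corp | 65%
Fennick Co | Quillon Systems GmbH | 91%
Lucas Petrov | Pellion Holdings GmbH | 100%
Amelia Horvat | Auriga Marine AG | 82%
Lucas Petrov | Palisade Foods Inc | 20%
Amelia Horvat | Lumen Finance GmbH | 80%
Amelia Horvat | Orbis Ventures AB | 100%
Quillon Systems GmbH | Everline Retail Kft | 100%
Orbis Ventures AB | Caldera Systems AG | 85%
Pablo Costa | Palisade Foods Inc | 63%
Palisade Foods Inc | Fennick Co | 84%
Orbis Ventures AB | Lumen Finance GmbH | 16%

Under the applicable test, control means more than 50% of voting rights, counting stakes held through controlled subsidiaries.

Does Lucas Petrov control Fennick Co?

No

Lucas holds 65% of Tessera, so Lucas controls Tessera.
Lucas holds 100% of Pellion, so Lucas controls Pellion.
Neither Lucas nor any entity Lucas controls holds any voting interest in Fennick.
So Lucas does not control Fennick.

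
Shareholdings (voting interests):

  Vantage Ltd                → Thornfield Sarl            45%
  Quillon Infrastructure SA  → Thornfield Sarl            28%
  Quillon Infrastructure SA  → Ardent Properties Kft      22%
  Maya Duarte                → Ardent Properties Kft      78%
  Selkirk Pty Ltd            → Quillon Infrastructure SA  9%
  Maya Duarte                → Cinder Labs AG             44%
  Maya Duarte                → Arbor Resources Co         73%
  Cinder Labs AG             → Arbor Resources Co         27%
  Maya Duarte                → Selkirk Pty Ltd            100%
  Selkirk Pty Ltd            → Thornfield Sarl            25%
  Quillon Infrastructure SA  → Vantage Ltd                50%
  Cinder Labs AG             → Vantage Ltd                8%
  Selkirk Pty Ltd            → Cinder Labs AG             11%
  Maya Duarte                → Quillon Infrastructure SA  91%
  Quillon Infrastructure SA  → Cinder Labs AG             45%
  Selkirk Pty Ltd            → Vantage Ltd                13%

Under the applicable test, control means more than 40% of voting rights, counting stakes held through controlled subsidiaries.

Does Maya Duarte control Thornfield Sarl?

Yes

Maya holds 100% of Selkirk, so Maya controls Selkirk.
Selkirk and Maya together hold 9% + 91% = 100% of Quillon, so Maya controls Quillon.
Quillon and Selkirk and Maya together hold 45% + 11% + 44% = 100% of Cinder, so Maya controls Cinder.
Selkirk and Quillon and Cinder together hold 13% + 50% + 8% = 71% of Vantage, so Maya controls Vantage.
Quillon and Selkirk and Vantage together hold 28% + 25% + 45% = 98% of Thornfield, so Maya controls Thornfield.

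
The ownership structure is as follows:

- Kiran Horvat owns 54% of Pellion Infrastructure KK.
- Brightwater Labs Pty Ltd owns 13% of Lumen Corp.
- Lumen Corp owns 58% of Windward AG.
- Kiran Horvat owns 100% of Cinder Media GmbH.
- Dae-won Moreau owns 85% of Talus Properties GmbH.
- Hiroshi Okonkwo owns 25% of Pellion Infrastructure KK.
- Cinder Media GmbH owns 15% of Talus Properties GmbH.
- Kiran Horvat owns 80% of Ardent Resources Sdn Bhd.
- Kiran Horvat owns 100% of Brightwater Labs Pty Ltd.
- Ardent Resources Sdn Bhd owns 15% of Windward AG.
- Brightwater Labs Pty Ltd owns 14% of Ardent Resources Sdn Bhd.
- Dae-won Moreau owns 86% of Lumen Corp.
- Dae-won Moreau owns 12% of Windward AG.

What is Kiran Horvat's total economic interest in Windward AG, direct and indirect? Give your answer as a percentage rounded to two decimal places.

21.64%

Kiran reaches Windward along 3 paths.
Via Brightwater → Ardent: 100% × 14% × 15% = 2.1%.
Via Ardent: 80% × 15% = 12%.
Via Brightwater → Lumen: 100% × 13% × 58% = 7.54%.
Total: 2.1% + 12% + 7.54% = 21.64%.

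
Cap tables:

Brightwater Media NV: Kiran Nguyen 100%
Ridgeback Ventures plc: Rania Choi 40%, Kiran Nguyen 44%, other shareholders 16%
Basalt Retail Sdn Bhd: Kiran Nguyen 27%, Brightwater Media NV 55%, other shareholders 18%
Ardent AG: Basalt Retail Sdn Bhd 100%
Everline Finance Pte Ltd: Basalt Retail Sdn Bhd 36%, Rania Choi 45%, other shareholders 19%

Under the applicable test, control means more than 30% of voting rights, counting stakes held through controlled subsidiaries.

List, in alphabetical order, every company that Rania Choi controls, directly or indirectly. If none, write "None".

Everline Finance Pte Ltd, Ridgeback Ventures plc

Rania holds 40% of Ridgeback, so Rania controls Ridgeback.
Rania holds 45% of Everline, so Rania controls Everline.
No other company's threshold is met.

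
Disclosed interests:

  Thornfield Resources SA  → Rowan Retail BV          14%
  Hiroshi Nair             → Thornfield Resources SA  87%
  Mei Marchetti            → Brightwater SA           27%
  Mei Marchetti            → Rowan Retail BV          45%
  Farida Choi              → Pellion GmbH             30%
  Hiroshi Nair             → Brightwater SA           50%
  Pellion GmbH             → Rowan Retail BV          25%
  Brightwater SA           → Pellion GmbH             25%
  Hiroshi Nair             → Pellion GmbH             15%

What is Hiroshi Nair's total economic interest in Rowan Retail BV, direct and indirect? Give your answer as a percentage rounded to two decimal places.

Hiroshi reaches Rowan along 3 paths.
Via Brightwater → Pellion: 50% × 25% × 25% = 3.125%.
Via Pellion: 15% × 25% = 3.75%.
Via Thornfield: 87% × 14% = 12.18%.
Total: 3.125% + 3.75% + 12.18% = 19.055%.
Rounded: 19.06%.

19.06%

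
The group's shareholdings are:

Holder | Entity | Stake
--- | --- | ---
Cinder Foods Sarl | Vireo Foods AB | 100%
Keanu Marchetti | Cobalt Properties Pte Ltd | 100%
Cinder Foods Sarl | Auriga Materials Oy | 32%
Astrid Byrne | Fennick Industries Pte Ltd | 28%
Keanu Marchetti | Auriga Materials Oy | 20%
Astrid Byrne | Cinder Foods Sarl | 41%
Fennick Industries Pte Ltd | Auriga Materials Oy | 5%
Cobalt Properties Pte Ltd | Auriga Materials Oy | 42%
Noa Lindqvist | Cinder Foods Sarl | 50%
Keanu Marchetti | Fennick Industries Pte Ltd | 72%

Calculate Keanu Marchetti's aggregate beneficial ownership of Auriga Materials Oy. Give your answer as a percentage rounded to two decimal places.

Keanu reaches Auriga along 3 paths.
Direct stake: 20% = 20%.
Via Cobalt: 100% × 42% = 42%.
Via Fennick: 72% × 5% = 3.6%.
Total: 20% + 42% + 3.6% = 65.6%.
Rounded: 65.60%.

65.60%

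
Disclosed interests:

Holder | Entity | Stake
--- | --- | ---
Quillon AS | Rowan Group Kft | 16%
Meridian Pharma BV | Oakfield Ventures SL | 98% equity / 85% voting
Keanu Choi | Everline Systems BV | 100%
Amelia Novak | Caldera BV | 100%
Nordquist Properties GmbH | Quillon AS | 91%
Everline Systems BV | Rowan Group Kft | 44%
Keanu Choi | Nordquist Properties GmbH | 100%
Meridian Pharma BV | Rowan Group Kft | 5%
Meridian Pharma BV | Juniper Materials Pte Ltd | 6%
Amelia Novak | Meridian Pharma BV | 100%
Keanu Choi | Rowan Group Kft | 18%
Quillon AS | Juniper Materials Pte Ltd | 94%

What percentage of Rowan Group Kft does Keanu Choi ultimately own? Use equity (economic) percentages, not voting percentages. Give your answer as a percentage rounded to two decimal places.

Keanu reaches Rowan along 3 paths.
Direct stake: 18% = 18%.
Via Nordquist → Quillon: 100% × 91% × 16% = 14.56%.
Via Everline: 100% × 44% = 44%.
Total: 18% + 14.56% + 44% = 76.56%.

76.56%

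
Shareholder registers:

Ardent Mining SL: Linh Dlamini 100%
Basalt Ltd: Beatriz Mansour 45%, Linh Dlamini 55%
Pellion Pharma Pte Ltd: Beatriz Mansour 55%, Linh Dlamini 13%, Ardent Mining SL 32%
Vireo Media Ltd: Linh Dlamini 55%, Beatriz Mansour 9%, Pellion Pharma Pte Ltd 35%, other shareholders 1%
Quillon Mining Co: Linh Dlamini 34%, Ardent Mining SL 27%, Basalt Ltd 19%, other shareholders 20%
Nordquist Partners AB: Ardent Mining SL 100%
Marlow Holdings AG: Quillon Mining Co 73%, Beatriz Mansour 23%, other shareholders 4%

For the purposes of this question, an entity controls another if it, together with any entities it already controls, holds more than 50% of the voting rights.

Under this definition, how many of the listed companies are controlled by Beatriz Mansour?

1

Beatriz holds 55% of Pellion, so Beatriz controls Pellion.
No other company's threshold is met.
Beatriz controls 1 company.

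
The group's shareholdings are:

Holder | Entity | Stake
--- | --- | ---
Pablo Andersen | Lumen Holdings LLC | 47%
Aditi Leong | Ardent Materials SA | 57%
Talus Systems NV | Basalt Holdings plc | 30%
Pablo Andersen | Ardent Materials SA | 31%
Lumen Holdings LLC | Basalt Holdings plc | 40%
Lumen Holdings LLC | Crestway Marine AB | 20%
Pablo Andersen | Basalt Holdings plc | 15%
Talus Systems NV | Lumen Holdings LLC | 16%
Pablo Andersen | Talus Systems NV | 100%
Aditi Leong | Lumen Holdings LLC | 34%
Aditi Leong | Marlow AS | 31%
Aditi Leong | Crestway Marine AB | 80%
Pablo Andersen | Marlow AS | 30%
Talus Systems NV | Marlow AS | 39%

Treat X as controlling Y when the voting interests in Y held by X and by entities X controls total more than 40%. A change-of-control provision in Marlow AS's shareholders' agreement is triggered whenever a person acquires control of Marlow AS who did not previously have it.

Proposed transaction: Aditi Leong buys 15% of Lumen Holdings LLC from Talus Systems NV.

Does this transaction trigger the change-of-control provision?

No

The purchase adds only to Aditi's holdings (Talus's stake shrinks), so Aditi is the only person who could newly come to control Marlow.
Aditi holds 57% of Ardent, so Aditi controls Ardent.
Aditi holds 80% of Crestway, so Aditi controls Crestway.
In Marlow, Aditi's side holds only 31%, not > 40%.
So before the transaction, Aditi does not control Marlow.
After the purchase, Aditi's direct stake in Lumen rises to 34% + 15% = 49%, and Talus's stake falls to 1%.
Aditi holds 49% of Lumen, so Aditi controls Lumen.
Aditi and Lumen together hold 80% + 20% = 100% of Crestway, so Aditi controls Crestway.
After the transaction, Aditi's side holds 31% of Marlow, not > 40%, so Aditi still does not control Marlow.
No new person acquires control, so the clause is not triggered.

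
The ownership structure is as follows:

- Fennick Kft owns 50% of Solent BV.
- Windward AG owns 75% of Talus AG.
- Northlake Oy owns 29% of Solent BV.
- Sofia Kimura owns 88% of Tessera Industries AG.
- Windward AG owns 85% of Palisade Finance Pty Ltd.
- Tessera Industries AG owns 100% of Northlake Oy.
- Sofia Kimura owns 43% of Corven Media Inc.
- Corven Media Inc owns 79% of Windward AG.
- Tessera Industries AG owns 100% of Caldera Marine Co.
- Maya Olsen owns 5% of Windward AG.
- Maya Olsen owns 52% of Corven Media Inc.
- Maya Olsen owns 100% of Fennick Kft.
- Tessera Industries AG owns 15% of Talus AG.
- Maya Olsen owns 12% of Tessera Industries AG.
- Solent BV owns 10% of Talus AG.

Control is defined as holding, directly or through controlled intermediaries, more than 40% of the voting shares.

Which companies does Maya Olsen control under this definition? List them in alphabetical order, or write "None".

Corven Media Inc, Fennick Kft, Palisade Finance Pty Ltd, Solent BV, Talus AG, Windward AG

Maya holds 52% of Corven, so Maya controls Corven.
Maya and Corven together hold 5% + 79% = 84% of Windward, so Maya controls Windward.
Maya holds 100% of Fennick, so Maya controls Fennick.
Fennick holds 50% of Solent, so Maya controls Solent.
Windward holds 85% of Palisade, so Maya controls Palisade.
Windward and Solent together hold 75% + 10% = 85% of Talus, so Maya controls Talus.
No other company's threshold is met.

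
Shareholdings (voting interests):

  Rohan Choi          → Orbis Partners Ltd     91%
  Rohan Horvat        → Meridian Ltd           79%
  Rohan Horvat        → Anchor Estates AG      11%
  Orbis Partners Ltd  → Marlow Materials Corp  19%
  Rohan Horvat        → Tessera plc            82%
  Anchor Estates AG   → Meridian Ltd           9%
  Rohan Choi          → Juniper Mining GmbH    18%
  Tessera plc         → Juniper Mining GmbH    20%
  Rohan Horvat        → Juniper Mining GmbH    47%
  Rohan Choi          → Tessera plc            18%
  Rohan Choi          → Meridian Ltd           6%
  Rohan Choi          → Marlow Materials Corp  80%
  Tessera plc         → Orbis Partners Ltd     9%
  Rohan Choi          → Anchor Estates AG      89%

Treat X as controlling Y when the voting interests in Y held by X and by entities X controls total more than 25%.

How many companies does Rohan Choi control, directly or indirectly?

3

Rohan Choi holds 89% of Anchor, so Rohan Choi controls Anchor.
Rohan Choi holds 91% of Orbis, so Rohan Choi controls Orbis.
Rohan Choi and Orbis together hold 80% + 19% = 99% of Marlow, so Rohan Choi controls Marlow.
No other company's threshold is met.
Rohan Choi controls 3 companies.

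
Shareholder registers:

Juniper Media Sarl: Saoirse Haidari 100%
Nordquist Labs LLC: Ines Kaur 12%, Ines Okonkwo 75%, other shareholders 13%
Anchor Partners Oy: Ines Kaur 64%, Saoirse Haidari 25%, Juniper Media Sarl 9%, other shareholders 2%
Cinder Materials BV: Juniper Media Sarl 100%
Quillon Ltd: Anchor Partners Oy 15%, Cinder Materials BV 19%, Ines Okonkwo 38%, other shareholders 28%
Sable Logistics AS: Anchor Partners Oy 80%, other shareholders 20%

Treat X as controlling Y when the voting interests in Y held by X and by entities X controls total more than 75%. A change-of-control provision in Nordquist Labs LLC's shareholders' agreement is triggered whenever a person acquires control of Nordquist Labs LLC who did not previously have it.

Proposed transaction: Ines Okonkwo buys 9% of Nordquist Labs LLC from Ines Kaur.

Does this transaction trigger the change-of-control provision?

The purchase adds only to Ines Okonkwo's holdings (Ines Kaur's stake shrinks), so Ines Okonkwo is the only person who could newly come to control Nordquist.
Ines Okonkwo's largest direct stake is 75% in Nordquist, which does not meet the threshold, so Ines Okonkwo controls no company.
In Nordquist, Ines Okonkwo's side holds only 75%, not > 75%.
So before the transaction, Ines Okonkwo does not control Nordquist.
After the purchase, Ines Okonkwo's direct stake in Nordquist rises to 75% + 9% = 84%, and Ines Kaur's stake falls to 3%.
Ines Okonkwo holds 84% of Nordquist, so Ines Okonkwo controls Nordquist.
Ines Okonkwo did not control Nordquist before and does after, so the clause is triggered.

Yes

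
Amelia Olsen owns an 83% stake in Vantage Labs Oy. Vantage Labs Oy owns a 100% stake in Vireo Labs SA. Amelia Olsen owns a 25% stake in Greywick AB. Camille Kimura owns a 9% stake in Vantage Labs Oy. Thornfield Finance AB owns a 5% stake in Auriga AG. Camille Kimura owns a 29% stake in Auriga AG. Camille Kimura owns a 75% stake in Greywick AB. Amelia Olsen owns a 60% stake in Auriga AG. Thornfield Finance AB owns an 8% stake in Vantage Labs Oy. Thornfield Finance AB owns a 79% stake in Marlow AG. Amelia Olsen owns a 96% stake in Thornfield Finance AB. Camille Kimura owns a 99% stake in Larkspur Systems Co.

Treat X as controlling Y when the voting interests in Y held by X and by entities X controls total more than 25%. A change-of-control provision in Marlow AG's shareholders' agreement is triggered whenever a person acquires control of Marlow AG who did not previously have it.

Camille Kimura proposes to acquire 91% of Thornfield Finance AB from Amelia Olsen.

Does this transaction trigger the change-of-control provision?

The purchase adds only to Camille's holdings (Amelia's stake shrinks), so Camille is the only person who could newly come to control Marlow.
Camille holds 99% of Larkspur, so Camille controls Larkspur.
Camille holds 29% of Auriga, so Camille controls Auriga.
Camille holds 75% of Greywick, so Camille controls Greywick.
Neither Camille nor any entity Camille controls holds any voting interest in Marlow.
So before the transaction, Camille does not control Marlow.
After the purchase, Camille holds 91% of Thornfield directly, and Amelia's stake falls to 5%.
Camille holds 91% of Thornfield, so Camille controls Thornfield.
Thornfield holds 79% of Marlow, so Camille controls Marlow.
Camille did not control Marlow before and does after, so the clause is triggered.

Yes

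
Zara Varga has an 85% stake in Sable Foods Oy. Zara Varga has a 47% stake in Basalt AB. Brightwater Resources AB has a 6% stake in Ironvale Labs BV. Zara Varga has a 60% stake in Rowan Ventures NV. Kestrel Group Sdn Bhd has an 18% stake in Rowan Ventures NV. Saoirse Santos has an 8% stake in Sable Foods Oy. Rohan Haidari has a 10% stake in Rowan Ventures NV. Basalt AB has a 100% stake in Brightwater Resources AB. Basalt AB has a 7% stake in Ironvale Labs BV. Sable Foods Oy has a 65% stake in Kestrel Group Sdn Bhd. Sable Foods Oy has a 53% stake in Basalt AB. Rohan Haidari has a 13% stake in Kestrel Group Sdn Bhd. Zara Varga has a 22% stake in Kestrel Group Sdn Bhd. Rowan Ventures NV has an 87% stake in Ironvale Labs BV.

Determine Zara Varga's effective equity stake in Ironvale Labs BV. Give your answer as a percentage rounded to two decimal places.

Zara reaches Ironvale along 7 paths.
Via Rowan: 60% × 87% = 52.2%.
Via Sable → Kestrel → Rowan: 85% × 65% × 18% × 87% = 8.65215%.
Via Kestrel → Rowan: 22% × 18% × 87% = 3.4452%.
Via Basalt: 47% × 7% = 3.29%.
Via Sable → Basalt: 85% × 53% × 7% = 3.1535%.
Via Basalt → Brightwater: 47% × 100% × 6% = 2.82%.
Via Sable → Basalt → Brightwater: 85% × 53% × 100% × 6% = 2.703%.
Total: 52.2% + 8.65215% + 3.4452% + 3.29% + 3.1535% + 2.82% + 2.703% = 76.26385%.
Rounded: 76.26%.

76.26%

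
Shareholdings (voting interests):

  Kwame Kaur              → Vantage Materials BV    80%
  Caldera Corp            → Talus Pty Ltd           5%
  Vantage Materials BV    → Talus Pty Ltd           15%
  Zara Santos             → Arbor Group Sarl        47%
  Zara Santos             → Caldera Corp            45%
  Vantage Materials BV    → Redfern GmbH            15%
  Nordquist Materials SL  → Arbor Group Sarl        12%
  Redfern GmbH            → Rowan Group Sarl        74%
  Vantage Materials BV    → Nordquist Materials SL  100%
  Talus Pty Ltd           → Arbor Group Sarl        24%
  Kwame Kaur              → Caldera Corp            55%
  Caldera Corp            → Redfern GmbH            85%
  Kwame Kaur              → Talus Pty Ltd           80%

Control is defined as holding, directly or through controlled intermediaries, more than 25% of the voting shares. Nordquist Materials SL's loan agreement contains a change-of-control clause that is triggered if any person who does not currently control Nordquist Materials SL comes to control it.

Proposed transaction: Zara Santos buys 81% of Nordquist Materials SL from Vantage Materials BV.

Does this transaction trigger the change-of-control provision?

The purchase adds only to Zara's holdings (Vantage's stake shrinks), so Zara is the only person who could newly come to control Nordquist.
Zara holds 45% of Caldera, so Zara controls Caldera.
Caldera holds 85% of Redfern, so Zara controls Redfern.
Zara holds 47% of Arbor, so Zara controls Arbor.
Redfern holds 74% of Rowan, so Zara controls Rowan.
Neither Zara nor any entity Zara controls holds any voting interest in Nordquist.
So before the transaction, Zara does not control Nordquist.
After the purchase, Zara holds 81% of Nordquist directly, and Vantage's stake falls to 19%.
Zara holds 81% of Nordquist, so Zara controls Nordquist.
Zara did not control Nordquist before and does after, so the clause is triggered.

Yes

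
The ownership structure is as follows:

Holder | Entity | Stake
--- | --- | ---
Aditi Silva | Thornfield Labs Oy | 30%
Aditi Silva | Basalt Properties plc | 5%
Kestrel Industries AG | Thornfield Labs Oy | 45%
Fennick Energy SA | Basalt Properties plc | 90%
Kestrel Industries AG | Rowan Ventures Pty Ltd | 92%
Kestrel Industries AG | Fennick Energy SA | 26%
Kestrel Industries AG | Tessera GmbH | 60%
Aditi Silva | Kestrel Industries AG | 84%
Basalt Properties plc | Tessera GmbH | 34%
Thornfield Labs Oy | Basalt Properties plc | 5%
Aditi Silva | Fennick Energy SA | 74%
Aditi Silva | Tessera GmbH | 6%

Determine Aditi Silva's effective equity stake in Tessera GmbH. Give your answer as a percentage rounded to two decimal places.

Aditi reaches Tessera along 7 paths.
Via Kestrel → Fennick → Basalt: 84% × 26% × 90% × 34% = 6.68304%.
Via Fennick → Basalt: 74% × 90% × 34% = 22.644%.
Via Kestrel → Thornfield → Basalt: 84% × 45% × 5% × 34% = 0.6426%.
Via Thornfield → Basalt: 30% × 5% × 34% = 0.51%.
Via Basalt: 5% × 34% = 1.7%.
Direct stake: 6% = 6%.
Via Kestrel: 84% × 60% = 50.4%.
Total: 6.68304% + 22.644% + 0.6426% + 0.51% + 1.7% + 6% + 50.4% = 88.57964%.
Rounded: 88.58%.

88.58%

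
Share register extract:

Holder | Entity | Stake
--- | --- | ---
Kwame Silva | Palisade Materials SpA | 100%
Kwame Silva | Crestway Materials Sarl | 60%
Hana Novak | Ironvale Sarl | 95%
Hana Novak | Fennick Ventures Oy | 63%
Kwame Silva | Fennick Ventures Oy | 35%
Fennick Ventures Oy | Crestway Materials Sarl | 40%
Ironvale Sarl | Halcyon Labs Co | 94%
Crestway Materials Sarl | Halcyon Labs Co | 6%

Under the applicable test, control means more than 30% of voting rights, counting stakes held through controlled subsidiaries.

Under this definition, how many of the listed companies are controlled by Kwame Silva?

3

Kwame holds 35% of Fennick, so Kwame controls Fennick.
Kwame holds 100% of Palisade, so Kwame controls Palisade.
Fennick and Kwame together hold 40% + 60% = 100% of Crestway, so Kwame controls Crestway.
No other company's threshold is met.
Kwame controls 3 companies.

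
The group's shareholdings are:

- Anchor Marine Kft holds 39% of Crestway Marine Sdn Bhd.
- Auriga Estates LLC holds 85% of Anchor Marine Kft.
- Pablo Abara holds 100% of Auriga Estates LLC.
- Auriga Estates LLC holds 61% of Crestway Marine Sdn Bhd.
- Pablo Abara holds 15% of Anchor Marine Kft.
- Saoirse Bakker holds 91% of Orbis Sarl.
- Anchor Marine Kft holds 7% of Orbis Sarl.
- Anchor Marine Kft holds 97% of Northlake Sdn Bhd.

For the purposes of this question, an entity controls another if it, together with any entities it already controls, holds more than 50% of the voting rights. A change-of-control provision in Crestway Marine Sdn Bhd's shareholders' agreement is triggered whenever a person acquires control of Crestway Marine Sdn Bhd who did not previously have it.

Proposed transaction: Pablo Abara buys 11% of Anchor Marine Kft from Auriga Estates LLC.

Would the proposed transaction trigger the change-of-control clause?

The purchase adds only to Pablo's holdings (Auriga's stake shrinks), so Pablo is the only person who could newly come to control Crestway.
Pablo holds 100% of Auriga, so Pablo controls Auriga.
Auriga and Pablo together hold 85% + 15% = 100% of Anchor, so Pablo controls Anchor.
Anchor and Auriga together hold 39% + 61% = 100% of Crestway, so Pablo controls Crestway.
So Pablo already controls Crestway before the transaction.
After the purchase, Pablo's direct stake in Anchor rises to 15% + 11% = 26%, and Auriga's stake falls to 74%.
Pablo controlled Crestway already, so this is not a new person acquiring control; every other person's position is unchanged or reduced.
No new person acquires control, so the clause is not triggered.

No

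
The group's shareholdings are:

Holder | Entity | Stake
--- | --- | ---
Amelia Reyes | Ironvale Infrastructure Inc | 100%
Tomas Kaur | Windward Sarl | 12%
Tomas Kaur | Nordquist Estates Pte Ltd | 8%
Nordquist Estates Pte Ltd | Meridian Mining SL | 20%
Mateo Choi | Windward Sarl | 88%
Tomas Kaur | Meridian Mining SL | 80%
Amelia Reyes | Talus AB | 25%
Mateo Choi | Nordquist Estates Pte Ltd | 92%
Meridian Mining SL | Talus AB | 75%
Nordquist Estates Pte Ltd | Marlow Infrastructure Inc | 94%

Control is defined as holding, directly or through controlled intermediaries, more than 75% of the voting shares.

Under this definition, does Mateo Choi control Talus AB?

Mateo holds 88% of Windward, so Mateo controls Windward.
Mateo holds 92% of Nordquist, so Mateo controls Nordquist.
Nordquist holds 94% of Marlow, so Mateo controls Marlow.
Neither Mateo nor any entity Mateo controls holds any voting interest in Talus.
So Mateo does not control Talus.

No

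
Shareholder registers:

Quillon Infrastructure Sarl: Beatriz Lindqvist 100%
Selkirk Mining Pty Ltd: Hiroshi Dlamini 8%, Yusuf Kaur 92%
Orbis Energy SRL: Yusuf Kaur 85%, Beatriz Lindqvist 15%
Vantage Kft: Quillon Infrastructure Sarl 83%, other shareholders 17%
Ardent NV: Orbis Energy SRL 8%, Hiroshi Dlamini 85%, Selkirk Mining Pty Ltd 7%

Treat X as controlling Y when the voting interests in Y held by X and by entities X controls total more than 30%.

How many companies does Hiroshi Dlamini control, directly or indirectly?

1

Hiroshi holds 85% of Ardent, so Hiroshi controls Ardent.
No other company's threshold is met.
Hiroshi controls 1 company.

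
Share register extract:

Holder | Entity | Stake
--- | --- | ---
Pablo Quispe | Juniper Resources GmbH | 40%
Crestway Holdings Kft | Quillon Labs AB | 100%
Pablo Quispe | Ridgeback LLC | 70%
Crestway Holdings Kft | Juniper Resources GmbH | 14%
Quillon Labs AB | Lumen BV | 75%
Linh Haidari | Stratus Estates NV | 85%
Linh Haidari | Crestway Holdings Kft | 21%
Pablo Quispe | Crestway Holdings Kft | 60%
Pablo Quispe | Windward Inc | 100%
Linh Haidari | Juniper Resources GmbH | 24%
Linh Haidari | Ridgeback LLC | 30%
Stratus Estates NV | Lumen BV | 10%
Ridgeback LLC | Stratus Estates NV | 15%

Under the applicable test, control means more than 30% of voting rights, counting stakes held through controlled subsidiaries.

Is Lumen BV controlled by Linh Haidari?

Linh holds 85% of Stratus, so Linh controls Stratus.
In Lumen, Linh's side holds only 10%, not > 30%.
So Linh does not control Lumen.

No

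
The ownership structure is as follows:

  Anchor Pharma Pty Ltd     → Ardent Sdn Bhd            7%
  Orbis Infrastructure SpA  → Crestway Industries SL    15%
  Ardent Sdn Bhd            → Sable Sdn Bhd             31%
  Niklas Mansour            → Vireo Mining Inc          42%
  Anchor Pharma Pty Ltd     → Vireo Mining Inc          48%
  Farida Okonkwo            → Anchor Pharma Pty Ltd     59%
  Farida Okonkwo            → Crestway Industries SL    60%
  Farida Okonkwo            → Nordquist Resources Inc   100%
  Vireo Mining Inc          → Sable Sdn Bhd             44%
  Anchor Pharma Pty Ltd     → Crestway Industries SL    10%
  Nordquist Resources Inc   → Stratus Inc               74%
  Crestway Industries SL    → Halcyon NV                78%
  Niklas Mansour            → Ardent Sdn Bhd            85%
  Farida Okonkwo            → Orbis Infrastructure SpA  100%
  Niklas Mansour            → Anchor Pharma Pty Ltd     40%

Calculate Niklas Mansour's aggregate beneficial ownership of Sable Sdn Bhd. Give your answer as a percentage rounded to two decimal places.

Niklas reaches Sable along 4 paths.
Via Ardent: 85% × 31% = 26.35%.
Via Anchor → Ardent: 40% × 7% × 31% = 0.868%.
Via Vireo: 42% × 44% = 18.48%.
Via Anchor → Vireo: 40% × 48% × 44% = 8.448%.
Total: 26.35% + 0.868% + 18.48% + 8.448% = 54.146%.
Rounded: 54.15%.

54.15%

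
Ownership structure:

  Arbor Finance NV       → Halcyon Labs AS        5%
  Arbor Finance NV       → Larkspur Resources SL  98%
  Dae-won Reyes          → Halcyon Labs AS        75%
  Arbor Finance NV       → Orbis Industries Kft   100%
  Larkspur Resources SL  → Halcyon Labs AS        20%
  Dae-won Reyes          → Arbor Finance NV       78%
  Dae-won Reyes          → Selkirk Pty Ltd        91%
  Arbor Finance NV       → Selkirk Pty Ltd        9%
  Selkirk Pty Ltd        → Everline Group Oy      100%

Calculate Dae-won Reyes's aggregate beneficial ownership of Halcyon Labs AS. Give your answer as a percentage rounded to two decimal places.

94.19%

Dae-won reaches Halcyon along 3 paths.
Via Arbor: 78% × 5% = 3.9%.
Via Arbor → Larkspur: 78% × 98% × 20% = 15.288%.
Direct stake: 75% = 75%.
Total: 3.9% + 15.288% + 75% = 94.188%.
Rounded: 94.19%.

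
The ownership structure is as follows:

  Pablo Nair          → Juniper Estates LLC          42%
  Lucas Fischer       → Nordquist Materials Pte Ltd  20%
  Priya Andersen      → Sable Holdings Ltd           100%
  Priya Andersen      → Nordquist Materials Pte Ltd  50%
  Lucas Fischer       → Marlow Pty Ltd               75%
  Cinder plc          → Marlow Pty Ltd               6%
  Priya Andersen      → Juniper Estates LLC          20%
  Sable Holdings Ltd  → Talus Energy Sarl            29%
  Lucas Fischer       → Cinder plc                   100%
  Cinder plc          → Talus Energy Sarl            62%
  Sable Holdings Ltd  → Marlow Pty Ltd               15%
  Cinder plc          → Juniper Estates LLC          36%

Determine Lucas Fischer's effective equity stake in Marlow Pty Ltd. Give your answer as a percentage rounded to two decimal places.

81.00%

Lucas reaches Marlow along 2 paths.
Direct stake: 75% = 75%.
Via Cinder: 100% × 6% = 6%.
Total: 75% + 6% = 81%.
Rounded: 81.00%.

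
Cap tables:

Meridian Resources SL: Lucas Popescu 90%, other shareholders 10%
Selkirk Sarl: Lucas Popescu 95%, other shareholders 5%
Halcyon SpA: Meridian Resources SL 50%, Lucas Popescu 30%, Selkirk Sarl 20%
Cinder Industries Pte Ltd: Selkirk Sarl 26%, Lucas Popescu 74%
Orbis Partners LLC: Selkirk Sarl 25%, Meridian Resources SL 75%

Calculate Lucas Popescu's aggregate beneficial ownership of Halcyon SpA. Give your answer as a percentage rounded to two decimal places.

94.00%

Lucas reaches Halcyon along 3 paths.
Via Meridian: 90% × 50% = 45%.
Direct stake: 30% = 30%.
Via Selkirk: 95% × 20% = 19%.
Total: 45% + 30% + 19% = 94%.
Rounded: 94.00%.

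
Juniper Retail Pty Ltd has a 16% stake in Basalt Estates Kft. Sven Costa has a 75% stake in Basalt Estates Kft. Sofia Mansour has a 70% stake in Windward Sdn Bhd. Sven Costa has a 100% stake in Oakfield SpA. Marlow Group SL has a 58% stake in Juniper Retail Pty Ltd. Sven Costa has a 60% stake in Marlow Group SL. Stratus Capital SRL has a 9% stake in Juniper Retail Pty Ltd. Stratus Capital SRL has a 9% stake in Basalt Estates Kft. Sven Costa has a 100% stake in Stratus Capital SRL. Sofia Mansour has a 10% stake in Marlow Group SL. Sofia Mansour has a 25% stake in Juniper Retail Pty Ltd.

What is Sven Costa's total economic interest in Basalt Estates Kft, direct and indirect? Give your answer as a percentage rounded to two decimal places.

91.01%

Sven reaches Basalt along 4 paths.
Direct stake: 75% = 75%.
Via Stratus → Juniper: 100% × 9% × 16% = 1.44%.
Via Marlow → Juniper: 60% × 58% × 16% = 5.568%.
Via Stratus: 100% × 9% = 9%.
Total: 75% + 1.44% + 5.568% + 9% = 91.008%.
Rounded: 91.01%.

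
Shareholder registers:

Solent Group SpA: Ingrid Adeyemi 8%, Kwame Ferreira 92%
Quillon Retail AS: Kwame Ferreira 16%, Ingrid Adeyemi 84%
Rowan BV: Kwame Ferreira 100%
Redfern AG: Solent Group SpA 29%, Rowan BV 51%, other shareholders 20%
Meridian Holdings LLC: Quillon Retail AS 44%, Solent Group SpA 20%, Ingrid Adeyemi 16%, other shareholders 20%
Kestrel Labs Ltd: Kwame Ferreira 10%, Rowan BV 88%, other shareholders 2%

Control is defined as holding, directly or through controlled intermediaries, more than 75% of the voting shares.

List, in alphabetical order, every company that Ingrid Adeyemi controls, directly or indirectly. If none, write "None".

Quillon Retail AS

Ingrid holds 84% of Quillon, so Ingrid controls Quillon.
No other company's threshold is met.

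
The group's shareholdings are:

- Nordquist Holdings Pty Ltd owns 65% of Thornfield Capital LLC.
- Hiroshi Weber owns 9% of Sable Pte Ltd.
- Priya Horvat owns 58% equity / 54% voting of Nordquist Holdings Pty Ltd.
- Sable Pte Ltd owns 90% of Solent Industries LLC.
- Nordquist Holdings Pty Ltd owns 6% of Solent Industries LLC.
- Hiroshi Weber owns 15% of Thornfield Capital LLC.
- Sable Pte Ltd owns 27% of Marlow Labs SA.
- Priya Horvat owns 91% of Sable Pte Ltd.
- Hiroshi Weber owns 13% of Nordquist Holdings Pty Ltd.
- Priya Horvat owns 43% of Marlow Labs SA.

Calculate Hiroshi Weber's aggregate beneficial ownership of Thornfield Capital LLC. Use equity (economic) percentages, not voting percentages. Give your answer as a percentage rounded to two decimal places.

23.45%

Hiroshi reaches Thornfield along 2 paths.
Direct stake: 15% = 15%.
Via Nordquist: 13% × 65% = 8.45%.
Total: 15% + 8.45% = 23.45%.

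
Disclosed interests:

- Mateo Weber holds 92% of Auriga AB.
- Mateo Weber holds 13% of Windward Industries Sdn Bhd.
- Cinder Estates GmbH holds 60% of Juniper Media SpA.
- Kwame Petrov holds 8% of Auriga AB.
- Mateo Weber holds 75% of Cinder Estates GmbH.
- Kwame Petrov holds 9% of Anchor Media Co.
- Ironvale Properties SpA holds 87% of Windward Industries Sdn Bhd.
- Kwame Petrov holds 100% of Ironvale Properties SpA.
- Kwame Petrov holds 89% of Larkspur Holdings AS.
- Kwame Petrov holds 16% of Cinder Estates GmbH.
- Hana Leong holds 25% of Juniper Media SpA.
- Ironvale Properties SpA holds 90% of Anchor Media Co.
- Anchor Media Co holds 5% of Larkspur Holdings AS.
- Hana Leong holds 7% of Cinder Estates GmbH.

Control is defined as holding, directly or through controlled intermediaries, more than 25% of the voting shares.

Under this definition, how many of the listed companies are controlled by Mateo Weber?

3

Mateo holds 92% of Auriga, so Mateo controls Auriga.
Mateo holds 75% of Cinder, so Mateo controls Cinder.
Cinder holds 60% of Juniper, so Mateo controls Juniper.
No other company's threshold is met.
Mateo controls 3 companies.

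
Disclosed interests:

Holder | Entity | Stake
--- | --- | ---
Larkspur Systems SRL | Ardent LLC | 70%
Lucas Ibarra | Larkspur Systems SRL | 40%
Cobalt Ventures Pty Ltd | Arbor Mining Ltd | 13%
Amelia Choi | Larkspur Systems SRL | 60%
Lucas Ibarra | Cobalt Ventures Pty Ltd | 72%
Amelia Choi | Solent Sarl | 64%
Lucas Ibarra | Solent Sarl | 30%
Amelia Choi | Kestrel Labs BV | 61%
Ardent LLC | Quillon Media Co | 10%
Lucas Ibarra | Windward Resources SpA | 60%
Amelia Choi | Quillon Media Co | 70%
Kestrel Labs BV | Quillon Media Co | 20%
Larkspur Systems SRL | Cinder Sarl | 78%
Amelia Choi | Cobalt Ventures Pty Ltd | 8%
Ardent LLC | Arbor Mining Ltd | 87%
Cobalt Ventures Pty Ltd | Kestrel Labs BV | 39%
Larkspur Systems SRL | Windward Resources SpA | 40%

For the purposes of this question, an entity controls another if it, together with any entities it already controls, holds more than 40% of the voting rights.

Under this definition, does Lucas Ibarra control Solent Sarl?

No

Lucas holds 72% of Cobalt, so Lucas controls Cobalt.
Lucas holds 60% of Windward, so Lucas controls Windward.
In Solent, Lucas's side holds only 30%, not > 40%.
So Lucas does not control Solent.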